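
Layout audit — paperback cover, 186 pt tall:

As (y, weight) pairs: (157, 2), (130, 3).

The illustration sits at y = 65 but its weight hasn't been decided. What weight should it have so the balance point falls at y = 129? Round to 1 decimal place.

w ≈ 0.9

Fixed elements: Σw = 2 + 3 = 5, Σw·y = 2·157 + 3·130 = 704.
Balance at y = 129 requires (704 + w·65) / (5 + w) = 129.
So w = (129·5 − 704)/(65 − 129) = -59/-64 ≈ 0.92.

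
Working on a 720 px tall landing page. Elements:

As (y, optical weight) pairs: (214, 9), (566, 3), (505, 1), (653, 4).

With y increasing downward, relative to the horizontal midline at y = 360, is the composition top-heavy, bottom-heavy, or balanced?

Σw = 9 + 3 + 1 + 4 = 17.
y-moment: 9·214 + 3·566 + 1·505 + 4·653 = 6741; centroid 6741/17 ≈ 396.53.
396.5 vs midline 360 → bottom-heavy.

bottom-heavy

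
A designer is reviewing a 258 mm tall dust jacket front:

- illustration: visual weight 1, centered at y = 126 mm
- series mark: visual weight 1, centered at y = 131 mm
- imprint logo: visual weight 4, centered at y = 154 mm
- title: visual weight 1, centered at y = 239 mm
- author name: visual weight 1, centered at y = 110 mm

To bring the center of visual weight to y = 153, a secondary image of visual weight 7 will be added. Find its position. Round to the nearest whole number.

y ≈ 153

After adding the secondary image, total weight = 1 + 1 + 4 + 1 + 1 + 7 = 15.
y: target moment 15×153 = 2295; current 1·126 + 1·131 + 4·154 + 1·239 + 1·110 = 1222; the secondary image supplies 1073, so y = 1073/7 ≈ 153.29.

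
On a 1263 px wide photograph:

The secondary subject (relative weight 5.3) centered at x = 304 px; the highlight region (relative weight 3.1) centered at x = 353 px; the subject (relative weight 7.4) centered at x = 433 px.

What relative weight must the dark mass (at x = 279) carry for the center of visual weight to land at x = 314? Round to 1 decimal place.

Fixed elements: Σw = 5.3 + 3.1 + 7.4 = 15.8, Σw·x = 5.3·304 + 3.1·353 + 7.4·433 = 5909.7.
For the centroid to hit 314: (5909.7 + w·279) / (15.8 + w) = 314.
So w = (314·15.8 − 5909.7)/(279 − 314) = -948.5/-35 ≈ 27.10.

w ≈ 27.1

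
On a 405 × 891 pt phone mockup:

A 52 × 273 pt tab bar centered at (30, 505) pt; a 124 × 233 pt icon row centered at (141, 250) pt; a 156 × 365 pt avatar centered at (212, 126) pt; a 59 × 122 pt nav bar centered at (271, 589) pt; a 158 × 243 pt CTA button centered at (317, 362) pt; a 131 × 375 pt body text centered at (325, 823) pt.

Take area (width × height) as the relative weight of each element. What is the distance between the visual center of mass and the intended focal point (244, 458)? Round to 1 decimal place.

≈ 46.7 pt

Taking area as weight: tab bar 52·273 = 14196, icon row 124·233 = 28892, avatar 156·365 = 56940, nav bar 59·122 = 7198, CTA button 158·243 = 38394, body text 131·375 = 49125. Sum 194745.
x-moment: 14196·30 + 28892·141 + 56940·212 + 7198·271 + 38394·317 + 49125·325 = 46658113; centroid 46658113/194745 ≈ 239.59.
y-moment: 14196·505 + 28892·250 + 56940·126 + 7198·589 + 38394·362 + 49125·823 = 80134545; centroid 80134545/194745 ≈ 411.48.
Relative to (244, 458): Δ = (-4.41, -46.52); |Δ| = √(-4.41² + -46.52²) ≈ 46.72.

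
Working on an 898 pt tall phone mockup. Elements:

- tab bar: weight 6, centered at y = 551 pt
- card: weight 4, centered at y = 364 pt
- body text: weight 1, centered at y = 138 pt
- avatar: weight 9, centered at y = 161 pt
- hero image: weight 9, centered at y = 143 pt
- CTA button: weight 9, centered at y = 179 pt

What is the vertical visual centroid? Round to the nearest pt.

Σw = 6 + 4 + 1 + 9 + 9 + 9 = 38.
y: moment 9247 / weight 38 ≈ 243.34

y ≈ 243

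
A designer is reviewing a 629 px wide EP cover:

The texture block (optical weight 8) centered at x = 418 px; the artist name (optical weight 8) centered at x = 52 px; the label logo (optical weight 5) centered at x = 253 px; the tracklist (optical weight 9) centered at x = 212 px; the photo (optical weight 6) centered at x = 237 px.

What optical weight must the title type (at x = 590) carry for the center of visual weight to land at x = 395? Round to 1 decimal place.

Fixed elements: Σw = 8 + 8 + 5 + 9 + 6 = 36, Σw·x = 8·418 + 8·52 + 5·253 + 9·212 + 6·237 = 8355.
For the centroid to hit 395: (8355 + w·590) / (36 + w) = 395.
Rearranging, w·(590 − 395) = 395·36 − 8355 = 5865, so w ≈ 5865/195 = 30.08.

w ≈ 30.1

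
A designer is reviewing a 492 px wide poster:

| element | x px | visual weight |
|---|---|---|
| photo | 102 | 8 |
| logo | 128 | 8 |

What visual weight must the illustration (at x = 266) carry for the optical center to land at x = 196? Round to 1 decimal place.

Fixed elements: Σw = 8 + 8 = 16, Σw·x = 8·102 + 8·128 = 1840.
Balance at x = 196 requires (1840 + w·266) / (16 + w) = 196.
Rearranging, w·(266 − 196) = 196·16 − 1840 = 1296, so w ≈ 1296/70 = 18.51.

w ≈ 18.5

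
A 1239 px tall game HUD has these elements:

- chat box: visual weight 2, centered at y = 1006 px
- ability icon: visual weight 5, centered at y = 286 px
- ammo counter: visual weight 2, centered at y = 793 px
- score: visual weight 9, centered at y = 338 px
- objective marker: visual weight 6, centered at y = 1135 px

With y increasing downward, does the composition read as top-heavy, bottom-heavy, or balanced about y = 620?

balanced

Weights sum to 2 + 5 + 2 + 9 + 6 = 24.
Σw·y = 2·1006 + 5·286 + 2·793 + 9·338 + 6·1135 = 14880, so ȳ = 14880/24 ≈ 620.00.
That equals the midline 620 — balanced.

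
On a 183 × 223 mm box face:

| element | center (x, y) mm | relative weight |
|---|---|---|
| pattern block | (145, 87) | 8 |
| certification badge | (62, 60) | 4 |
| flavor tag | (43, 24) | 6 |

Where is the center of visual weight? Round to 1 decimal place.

(92.6, 60.0)

Weights sum to 8 + 4 + 6 = 18.
x-moment: 8·145 + 4·62 + 6·43 = 1666; centroid 1666/18 ≈ 92.56.
y-moment: 8·87 + 4·60 + 6·24 = 1080; centroid 1080/18 ≈ 60.00.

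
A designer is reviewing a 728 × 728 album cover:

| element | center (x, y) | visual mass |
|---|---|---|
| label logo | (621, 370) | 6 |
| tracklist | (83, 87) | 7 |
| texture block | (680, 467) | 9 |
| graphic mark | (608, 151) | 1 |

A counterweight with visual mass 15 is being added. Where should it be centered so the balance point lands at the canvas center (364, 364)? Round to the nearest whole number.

(186, 443)

New total weight: (6 + 7 + 9 + 1) + 15 = 38.
x: need Σw·x = 38·364 = 13832. Existing = 6·621 + 7·83 + 9·680 + 1·608 = 11035. Remainder 2797 / 15 ≈ 186.47.
y: need Σw·y = 38·364 = 13832. Existing = 6·370 + 7·87 + 9·467 + 1·151 = 7183. Remainder 6649 / 15 ≈ 443.27.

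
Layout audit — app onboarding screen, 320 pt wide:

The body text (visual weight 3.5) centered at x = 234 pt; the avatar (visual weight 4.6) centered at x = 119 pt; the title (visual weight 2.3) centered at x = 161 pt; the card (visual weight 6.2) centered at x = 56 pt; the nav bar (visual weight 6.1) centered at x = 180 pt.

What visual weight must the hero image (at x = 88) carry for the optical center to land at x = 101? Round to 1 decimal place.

Known weights sum to 3.5 + 4.6 + 2.3 + 6.2 + 6.1 = 22.7; their moment is 3.5·234 + 4.6·119 + 2.3·161 + 6.2·56 + 6.1·180 = 3181.9.
Set Σw·x/Σw = 101: (3181.9 + 88w) = 101·(22.7 + w).
So w = (101·22.7 − 3181.9)/(88 − 101) = -889.2/-13 ≈ 68.40.

w ≈ 68.4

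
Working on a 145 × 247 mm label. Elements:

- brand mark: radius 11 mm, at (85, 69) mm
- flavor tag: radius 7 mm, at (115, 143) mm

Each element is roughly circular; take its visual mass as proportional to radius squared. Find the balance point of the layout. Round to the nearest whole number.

(94, 90)

r² weights: brand mark 11² = 121, flavor tag 7² = 49. Total = 170.
x: (121·85 + 49·115) / 170 = 15920 / 170 ≈ 93.65
y: (121·69 + 49·143) / 170 = 15356 / 170 ≈ 90.33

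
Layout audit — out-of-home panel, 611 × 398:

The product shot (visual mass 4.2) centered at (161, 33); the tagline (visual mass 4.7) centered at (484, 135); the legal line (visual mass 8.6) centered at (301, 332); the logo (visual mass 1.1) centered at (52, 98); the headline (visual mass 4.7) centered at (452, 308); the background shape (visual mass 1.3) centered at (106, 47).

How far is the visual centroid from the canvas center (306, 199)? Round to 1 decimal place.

Weights sum to 4.2 + 4.7 + 8.6 + 1.1 + 4.7 + 1.3 = 24.6.
x: (4.2·161 + 4.7·484 + 8.6·301 + 1.1·52 + 4.7·452 + 1.3·106) / 24.6 = 7859.0 / 24.6 ≈ 319.47
y: (4.2·33 + 4.7·135 + 8.6·332 + 1.1·98 + 4.7·308 + 1.3·47) / 24.6 = 5244.8 / 24.6 ≈ 213.20
From (306, 199): dx = 13.47, dy = 14.20, so the distance is √(dx²+dy²) ≈ 19.58.

≈ 19.6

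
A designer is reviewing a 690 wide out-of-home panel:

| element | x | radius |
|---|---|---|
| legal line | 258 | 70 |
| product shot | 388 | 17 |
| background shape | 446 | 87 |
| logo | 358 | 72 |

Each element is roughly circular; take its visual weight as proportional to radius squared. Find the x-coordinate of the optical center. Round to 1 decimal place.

x ≈ 368.3

Weights ∝ r²: legal line 70² = 4900, product shot 17² = 289, background shape 87² = 7569, logo 72² = 5184; Σw = 17942.
Σw·x = 4900·258 + 289·388 + 7569·446 + 5184·358 = 6607978, so x̄ = 6607978/17942 ≈ 368.30.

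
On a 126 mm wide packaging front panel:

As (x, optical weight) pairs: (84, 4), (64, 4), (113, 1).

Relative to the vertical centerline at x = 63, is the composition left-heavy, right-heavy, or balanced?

right-heavy

Total weight = 4 + 4 + 1 = 9.
x-moment: 4·84 + 4·64 + 1·113 = 705; centroid 705/9 ≈ 78.33.
78.3 lies right of the midline 63, so the layout is right-heavy.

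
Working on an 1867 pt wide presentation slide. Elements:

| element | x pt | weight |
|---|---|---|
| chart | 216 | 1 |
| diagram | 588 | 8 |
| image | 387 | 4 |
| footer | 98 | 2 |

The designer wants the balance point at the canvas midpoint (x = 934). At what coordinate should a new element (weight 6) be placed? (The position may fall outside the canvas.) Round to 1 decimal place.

x ≈ 2158.3

After adding the new element, total weight = 1 + 8 + 4 + 2 + 6 = 21.
x: target moment 21×934 = 19614; current 1·216 + 8·588 + 4·387 + 2·98 = 6664; the new element supplies 12950, so x = 12950/6 ≈ 2158.33.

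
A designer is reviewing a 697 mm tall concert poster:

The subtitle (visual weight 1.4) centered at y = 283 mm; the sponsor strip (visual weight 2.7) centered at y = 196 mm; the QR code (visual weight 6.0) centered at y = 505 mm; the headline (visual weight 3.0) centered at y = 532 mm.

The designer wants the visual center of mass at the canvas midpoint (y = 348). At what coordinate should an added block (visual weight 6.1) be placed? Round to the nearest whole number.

y ≈ 185

New total weight: (1.4 + 2.7 + 6.0 + 3.0) + 6.1 = 19.2.
y: target moment 19.2×348 = 6681.6; current 1.4·283 + 2.7·196 + 6.0·505 + 3.0·532 = 5551.4; the added block supplies 1130.2, so y = 1130.2/6.1 ≈ 185.28.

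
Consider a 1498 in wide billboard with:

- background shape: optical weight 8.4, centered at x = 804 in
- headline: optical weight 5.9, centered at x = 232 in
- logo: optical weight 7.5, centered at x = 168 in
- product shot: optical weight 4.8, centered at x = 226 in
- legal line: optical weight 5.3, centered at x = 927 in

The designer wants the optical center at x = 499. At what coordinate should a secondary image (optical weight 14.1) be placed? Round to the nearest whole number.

With the secondary image, Σw becomes 8.4 + 5.9 + 7.5 + 4.8 + 5.3 + 14.1 = 46.0.
Along x: (15380.3 + 14.1·x) / 46.0 = 499 (existing moment 8.4·804 + 5.9·232 + 7.5·168 + 4.8·226 + 5.3·927 = 15380.3) ⇒ x = (22954.0 − 15380.3) / 14.1 ≈ 537.14.

x ≈ 537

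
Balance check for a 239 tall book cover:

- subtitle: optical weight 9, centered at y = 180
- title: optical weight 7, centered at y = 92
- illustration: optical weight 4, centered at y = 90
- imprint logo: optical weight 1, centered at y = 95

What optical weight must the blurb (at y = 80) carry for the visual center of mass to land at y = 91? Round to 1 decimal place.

w ≈ 73.5

Known weights sum to 9 + 7 + 4 + 1 = 21; their moment is 9·180 + 7·92 + 4·90 + 1·95 = 2719.
For the centroid to hit 91: (2719 + w·80) / (21 + w) = 91.
So w = (91·21 − 2719)/(80 − 91) = -808/-11 ≈ 73.45.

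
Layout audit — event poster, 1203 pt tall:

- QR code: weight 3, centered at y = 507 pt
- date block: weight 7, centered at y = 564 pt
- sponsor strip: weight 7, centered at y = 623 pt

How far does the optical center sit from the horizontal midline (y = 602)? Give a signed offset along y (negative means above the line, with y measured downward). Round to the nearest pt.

≈ -24 pt

Weights sum to 3 + 7 + 7 = 17.
Σw·y = 3·507 + 7·564 + 7·623 = 9830, so ȳ = 9830/17 ≈ 578.24.
Difference: 578.24 − 602 ≈ -23.76.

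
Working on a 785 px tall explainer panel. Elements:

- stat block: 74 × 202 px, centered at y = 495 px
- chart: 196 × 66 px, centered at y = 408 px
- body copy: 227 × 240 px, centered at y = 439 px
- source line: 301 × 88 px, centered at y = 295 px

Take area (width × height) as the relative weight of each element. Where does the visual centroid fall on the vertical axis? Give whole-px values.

y ≈ 408

Areas → weights: stat block 74·202 = 14948, chart 196·66 = 12936, body copy 227·240 = 54480, source line 301·88 = 26488; Σw = 108852.
Σw·y = 14948·495 + 12936·408 + 54480·439 + 26488·295 = 44407828, so ȳ = 44407828/108852 ≈ 407.97.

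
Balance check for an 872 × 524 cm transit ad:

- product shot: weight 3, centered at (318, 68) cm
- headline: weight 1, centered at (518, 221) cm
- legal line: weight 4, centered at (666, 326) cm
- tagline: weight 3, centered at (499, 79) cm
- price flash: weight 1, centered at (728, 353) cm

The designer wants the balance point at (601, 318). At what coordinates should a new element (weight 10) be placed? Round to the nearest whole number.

With the new element, Σw becomes 3 + 1 + 4 + 3 + 1 + 10 = 22.
x: target moment 22×601 = 13222; current 3·318 + 1·518 + 4·666 + 3·499 + 1·728 = 6361; the new element supplies 6861, so x = 6861/10 ≈ 686.10.
y: target moment 22×318 = 6996; current 3·68 + 1·221 + 4·326 + 3·79 + 1·353 = 2319; the new element supplies 4677, so y = 4677/10 ≈ 467.70.

(686, 468)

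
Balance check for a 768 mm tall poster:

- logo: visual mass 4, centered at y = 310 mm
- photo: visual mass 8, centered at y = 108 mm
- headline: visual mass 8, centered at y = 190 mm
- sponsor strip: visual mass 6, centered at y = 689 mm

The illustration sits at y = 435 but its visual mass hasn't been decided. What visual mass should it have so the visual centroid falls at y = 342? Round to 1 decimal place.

Existing Σw = 26 (4 + 8 + 8 + 6); existing moment 4·310 + 8·108 + 8·190 + 6·689 = 7758.
Set Σw·y/Σw = 342: (7758 + 435w) = 342·(26 + w).
Rearranging, w·(435 − 342) = 342·26 − 7758 = 1134, so w ≈ 1134/93 = 12.19.

w ≈ 12.2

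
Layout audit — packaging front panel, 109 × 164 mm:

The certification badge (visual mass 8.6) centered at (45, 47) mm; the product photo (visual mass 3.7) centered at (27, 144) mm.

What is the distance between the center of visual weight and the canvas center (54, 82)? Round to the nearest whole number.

Σw = 8.6 + 3.7 = 12.3.
x: (8.6·45 + 3.7·27) / 12.3 = 486.9 / 12.3 ≈ 39.59
y: (8.6·47 + 3.7·144) / 12.3 = 937.0 / 12.3 ≈ 76.18
Relative to (54, 82): Δ = (-14.41, -5.82); |Δ| = √(-14.41² + -5.82²) ≈ 15.55.

≈ 16 mm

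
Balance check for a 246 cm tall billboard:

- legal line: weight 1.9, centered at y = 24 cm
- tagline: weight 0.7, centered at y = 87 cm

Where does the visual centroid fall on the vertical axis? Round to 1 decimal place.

y ≈ 41.0

Weights sum to 1.9 + 0.7 = 2.6.
Σw·y = 1.9·24 + 0.7·87 = 106.5, so ȳ = 106.5/2.6 ≈ 40.96.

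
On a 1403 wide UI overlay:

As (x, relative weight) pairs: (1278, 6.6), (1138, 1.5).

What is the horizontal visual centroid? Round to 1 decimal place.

Σw = 6.6 + 1.5 = 8.1.
x: (6.6·1278 + 1.5·1138) / 8.1 = 10141.8 / 8.1 ≈ 1252.07

x ≈ 1252.1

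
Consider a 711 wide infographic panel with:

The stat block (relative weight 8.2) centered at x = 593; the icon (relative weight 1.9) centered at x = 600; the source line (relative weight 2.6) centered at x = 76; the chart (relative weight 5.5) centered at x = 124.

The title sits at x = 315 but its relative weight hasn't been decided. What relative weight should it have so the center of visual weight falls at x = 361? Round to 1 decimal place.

Known weights sum to 8.2 + 1.9 + 2.6 + 5.5 = 18.2; their moment is 8.2·593 + 1.9·600 + 2.6·76 + 5.5·124 = 6882.2.
Balance at x = 361 requires (6882.2 + w·315) / (18.2 + w) = 361.
Rearranging, w·(315 − 361) = 361·18.2 − 6882.2 = -312.0, so w ≈ -312.0/-46 = 6.78.

w ≈ 6.8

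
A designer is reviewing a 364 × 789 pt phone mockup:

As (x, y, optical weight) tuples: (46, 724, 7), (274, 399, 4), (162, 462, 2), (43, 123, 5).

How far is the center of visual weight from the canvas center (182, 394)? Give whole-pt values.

Σw = 7 + 4 + 2 + 5 = 18.
Σw·x = 7·46 + 4·274 + 2·162 + 5·43 = 1957, so x̄ = 1957/18 ≈ 108.72.
Σw·y = 7·724 + 4·399 + 2·462 + 5·123 = 8203, so ȳ = 8203/18 ≈ 455.72.
Relative to (182, 394): Δ = (-73.28, 61.72); |Δ| = √(-73.28² + 61.72²) ≈ 95.81.

≈ 96 pt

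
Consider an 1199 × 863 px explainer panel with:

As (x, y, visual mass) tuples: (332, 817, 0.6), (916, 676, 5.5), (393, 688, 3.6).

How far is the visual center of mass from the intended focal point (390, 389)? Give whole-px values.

Σw = 0.6 + 5.5 + 3.6 = 9.7.
x: (0.6·332 + 5.5·916 + 3.6·393) / 9.7 = 6652.0 / 9.7 ≈ 685.77
y: (0.6·817 + 5.5·676 + 3.6·688) / 9.7 = 6685.0 / 9.7 ≈ 689.18
From (390, 389): dx = 295.77, dy = 300.18, so the distance is √(dx²+dy²) ≈ 421.41.

≈ 421 px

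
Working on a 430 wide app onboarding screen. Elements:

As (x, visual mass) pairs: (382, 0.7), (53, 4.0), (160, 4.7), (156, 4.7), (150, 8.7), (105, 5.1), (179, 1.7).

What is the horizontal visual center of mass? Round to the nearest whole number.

Total weight = 0.7 + 4.0 + 4.7 + 4.7 + 8.7 + 5.1 + 1.7 = 29.6.
Σw·x = 4109.4; x̄ = 4109.4/29.6 ≈ 138.83.

x ≈ 139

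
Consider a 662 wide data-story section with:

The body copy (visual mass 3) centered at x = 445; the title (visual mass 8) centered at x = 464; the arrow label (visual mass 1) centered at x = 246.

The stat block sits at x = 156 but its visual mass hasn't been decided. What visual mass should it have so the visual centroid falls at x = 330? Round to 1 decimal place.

Known weights sum to 3 + 8 + 1 = 12; their moment is 3·445 + 8·464 + 1·246 = 5293.
For the centroid to hit 330: (5293 + w·156) / (12 + w) = 330.
So w = (330·12 − 5293)/(156 − 330) = -1333/-174 ≈ 7.66.

w ≈ 7.7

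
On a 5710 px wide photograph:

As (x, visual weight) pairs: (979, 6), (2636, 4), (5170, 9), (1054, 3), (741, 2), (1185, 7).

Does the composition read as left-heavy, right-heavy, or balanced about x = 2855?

left-heavy

Weights sum to 6 + 4 + 9 + 3 + 2 + 7 = 31.
Σw·x = 75887; x̄ = 75887/31 ≈ 2447.97.
2448.0 vs midline 2855 → left-heavy.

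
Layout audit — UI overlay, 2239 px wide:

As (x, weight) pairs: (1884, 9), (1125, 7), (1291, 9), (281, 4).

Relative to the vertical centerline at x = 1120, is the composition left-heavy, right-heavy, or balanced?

right-heavy

Σw = 9 + 7 + 9 + 4 = 29.
Σw·x = 9·1884 + 7·1125 + 9·1291 + 4·281 = 37574, so x̄ = 37574/29 ≈ 1295.66.
1295.7 lies right of the midline 1120, so the layout is right-heavy.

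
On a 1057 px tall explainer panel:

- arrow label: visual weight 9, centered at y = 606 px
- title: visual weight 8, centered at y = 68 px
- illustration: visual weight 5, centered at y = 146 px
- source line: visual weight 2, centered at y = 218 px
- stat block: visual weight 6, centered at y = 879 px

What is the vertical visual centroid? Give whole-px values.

y ≈ 415

Weights sum to 9 + 8 + 5 + 2 + 6 = 30.
y: (9·606 + 8·68 + 5·146 + 2·218 + 6·879) / 30 = 12438 / 30 ≈ 414.60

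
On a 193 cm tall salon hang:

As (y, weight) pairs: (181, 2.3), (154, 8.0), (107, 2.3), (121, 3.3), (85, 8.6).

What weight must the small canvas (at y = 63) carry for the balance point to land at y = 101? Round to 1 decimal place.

w ≈ 14.5

Fixed elements: Σw = 2.3 + 8.0 + 2.3 + 3.3 + 8.6 = 24.5, Σw·y = 2.3·181 + 8.0·154 + 2.3·107 + 3.3·121 + 8.6·85 = 3024.7.
Balance at y = 101 requires (3024.7 + w·63) / (24.5 + w) = 101.
Rearranging, w·(63 − 101) = 101·24.5 − 3024.7 = -550.2, so w ≈ -550.2/-38 = 14.48.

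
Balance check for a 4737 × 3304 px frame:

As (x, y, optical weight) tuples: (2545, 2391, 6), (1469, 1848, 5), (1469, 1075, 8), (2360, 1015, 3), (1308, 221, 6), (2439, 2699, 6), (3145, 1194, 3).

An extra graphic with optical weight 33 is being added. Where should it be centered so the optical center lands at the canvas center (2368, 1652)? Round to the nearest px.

(2800, 1797)

New total weight: (6 + 5 + 8 + 3 + 6 + 6 + 3) + 33 = 70.
Along x: (73364 + 33·x) / 70 = 2368 (existing moment 6·2545 + 5·1469 + 8·1469 + 3·2360 + 6·1308 + 6·2439 + 3·3145 = 73364) ⇒ x = (165760 − 73364) / 33 ≈ 2799.88.
Along y: (56333 + 33·y) / 70 = 1652 (existing moment 6·2391 + 5·1848 + 8·1075 + 3·1015 + 6·221 + 6·2699 + 3·1194 = 56333) ⇒ y = (115640 − 56333) / 33 ≈ 1797.18.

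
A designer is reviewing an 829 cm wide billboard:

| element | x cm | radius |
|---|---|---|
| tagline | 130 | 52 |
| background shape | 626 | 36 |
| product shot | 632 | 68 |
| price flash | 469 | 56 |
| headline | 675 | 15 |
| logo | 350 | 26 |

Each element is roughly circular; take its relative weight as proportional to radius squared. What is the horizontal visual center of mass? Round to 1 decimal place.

x ≈ 469.5

Weights ∝ r²: tagline 52² = 2704, background shape 36² = 1296, product shot 68² = 4624, price flash 56² = 3136, headline 15² = 225, logo 26² = 676; Σw = 12661.
Σw·x = 2704·130 + 1296·626 + 4624·632 + 3136·469 + 225·675 + 676·350 = 5944443, so x̄ = 5944443/12661 ≈ 469.51.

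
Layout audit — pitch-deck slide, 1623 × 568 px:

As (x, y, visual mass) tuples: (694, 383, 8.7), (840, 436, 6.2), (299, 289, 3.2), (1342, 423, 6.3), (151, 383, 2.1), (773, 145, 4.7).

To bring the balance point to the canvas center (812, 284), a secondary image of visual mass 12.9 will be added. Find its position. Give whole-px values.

(868, 110)

With the secondary image, Σw becomes 8.7 + 6.2 + 3.2 + 6.3 + 2.1 + 4.7 + 12.9 = 44.1.
x: need Σw·x = 44.1·812 = 35809.2. Existing = 8.7·694 + 6.2·840 + 3.2·299 + 6.3·1342 + 2.1·151 + 4.7·773 = 24607.4. Remainder 11201.8 / 12.9 ≈ 868.36.
y: need Σw·y = 44.1·284 = 12524.4. Existing = 8.7·383 + 6.2·436 + 3.2·289 + 6.3·423 + 2.1·383 + 4.7·145 = 11110.8. Remainder 1413.6 / 12.9 ≈ 109.58.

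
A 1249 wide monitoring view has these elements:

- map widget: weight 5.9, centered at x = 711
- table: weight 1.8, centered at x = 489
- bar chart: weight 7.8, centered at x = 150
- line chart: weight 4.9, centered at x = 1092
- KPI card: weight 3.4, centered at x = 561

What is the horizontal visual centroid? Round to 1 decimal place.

Total weight = 5.9 + 1.8 + 7.8 + 4.9 + 3.4 = 23.8.
x-moment: 5.9·711 + 1.8·489 + 7.8·150 + 4.9·1092 + 3.4·561 = 13503.3; centroid 13503.3/23.8 ≈ 567.37.

x ≈ 567.4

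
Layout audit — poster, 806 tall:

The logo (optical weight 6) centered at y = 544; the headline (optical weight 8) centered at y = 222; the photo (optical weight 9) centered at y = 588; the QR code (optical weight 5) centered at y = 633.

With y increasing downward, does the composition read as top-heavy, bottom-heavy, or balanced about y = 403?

bottom-heavy

Total weight = 6 + 8 + 9 + 5 = 28.
Σw·y = 6·544 + 8·222 + 9·588 + 5·633 = 13497, so ȳ = 13497/28 ≈ 482.04.
482.0 vs midline 403 → bottom-heavy.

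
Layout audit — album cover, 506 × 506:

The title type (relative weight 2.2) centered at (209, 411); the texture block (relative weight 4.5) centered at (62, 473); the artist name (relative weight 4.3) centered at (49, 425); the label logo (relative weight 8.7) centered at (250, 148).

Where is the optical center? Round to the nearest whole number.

Weights sum to 2.2 + 4.5 + 4.3 + 8.7 = 19.7.
x: (2.2·209 + 4.5·62 + 4.3·49 + 8.7·250) / 19.7 = 3124.5 / 19.7 ≈ 158.60
y: (2.2·411 + 4.5·473 + 4.3·425 + 8.7·148) / 19.7 = 6147.8 / 19.7 ≈ 312.07

(159, 312)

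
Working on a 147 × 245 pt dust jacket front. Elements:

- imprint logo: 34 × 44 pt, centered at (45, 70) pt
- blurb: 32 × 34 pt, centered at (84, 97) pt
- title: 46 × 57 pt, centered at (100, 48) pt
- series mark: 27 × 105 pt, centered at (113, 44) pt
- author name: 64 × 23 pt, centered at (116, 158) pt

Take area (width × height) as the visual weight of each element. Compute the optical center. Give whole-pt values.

(96, 73)

Areas → weights: imprint logo 34·44 = 1496, blurb 32·34 = 1088, title 46·57 = 2622, series mark 27·105 = 2835, author name 64·23 = 1472; Σw = 9513.
Σw·x = 1496·45 + 1088·84 + 2622·100 + 2835·113 + 1472·116 = 912019, so x̄ = 912019/9513 ≈ 95.87.
Σw·y = 1496·70 + 1088·97 + 2622·48 + 2835·44 + 1472·158 = 693428, so ȳ = 693428/9513 ≈ 72.89.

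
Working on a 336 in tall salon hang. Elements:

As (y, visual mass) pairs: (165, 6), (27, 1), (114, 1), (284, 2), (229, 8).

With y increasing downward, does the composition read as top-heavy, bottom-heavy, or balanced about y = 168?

Total weight = 6 + 1 + 1 + 2 + 8 = 18.
y-moment: 6·165 + 1·27 + 1·114 + 2·284 + 8·229 = 3531; centroid 3531/18 ≈ 196.17.
Since 196.2 is below (larger y than) 168, the composition reads bottom-heavy.

bottom-heavy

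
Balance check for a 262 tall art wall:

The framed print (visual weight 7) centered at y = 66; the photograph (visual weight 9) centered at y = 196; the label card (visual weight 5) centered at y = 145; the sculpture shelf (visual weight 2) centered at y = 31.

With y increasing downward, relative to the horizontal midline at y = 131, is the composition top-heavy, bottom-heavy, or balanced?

balanced

Weights sum to 7 + 9 + 5 + 2 = 23.
y-moment: 7·66 + 9·196 + 5·145 + 2·31 = 3013; centroid 3013/23 ≈ 131.00.
The centroid 131.00 matches the midline at 131, so the layout is balanced.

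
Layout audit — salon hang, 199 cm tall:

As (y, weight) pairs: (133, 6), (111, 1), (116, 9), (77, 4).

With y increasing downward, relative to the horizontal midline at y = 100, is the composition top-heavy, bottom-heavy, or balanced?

bottom-heavy

Total weight = 6 + 1 + 9 + 4 = 20.
Σw·y = 6·133 + 1·111 + 9·116 + 4·77 = 2261, so ȳ = 2261/20 ≈ 113.05.
113.0 lies below (larger y than) the midline 100, so the layout is bottom-heavy.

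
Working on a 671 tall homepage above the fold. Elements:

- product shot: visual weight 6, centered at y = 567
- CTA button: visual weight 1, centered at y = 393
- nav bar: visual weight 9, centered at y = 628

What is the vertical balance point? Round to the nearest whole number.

Σw = 6 + 1 + 9 = 16.
y-moment: 6·567 + 1·393 + 9·628 = 9447; centroid 9447/16 ≈ 590.44.

y ≈ 590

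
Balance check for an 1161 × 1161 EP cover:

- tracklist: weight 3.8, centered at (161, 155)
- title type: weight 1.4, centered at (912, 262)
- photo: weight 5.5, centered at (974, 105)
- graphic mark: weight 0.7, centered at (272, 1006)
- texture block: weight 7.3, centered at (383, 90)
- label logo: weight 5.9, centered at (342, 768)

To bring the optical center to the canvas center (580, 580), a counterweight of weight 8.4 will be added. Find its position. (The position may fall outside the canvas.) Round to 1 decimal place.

(820.3, 1394.6)

After adding the counterweight, total weight = 3.8 + 1.4 + 5.5 + 0.7 + 7.3 + 5.9 + 8.4 = 33.0.
x: target moment 33.0×580 = 19140.0; current 3.8·161 + 1.4·912 + 5.5·974 + 0.7·272 + 7.3·383 + 5.9·342 = 12249.7; the counterweight supplies 6890.3, so x = 6890.3/8.4 ≈ 820.27.
y: target moment 33.0×580 = 19140.0; current 3.8·155 + 1.4·262 + 5.5·105 + 0.7·1006 + 7.3·90 + 5.9·768 = 7425.7; the counterweight supplies 11714.3, so y = 11714.3/8.4 ≈ 1394.56.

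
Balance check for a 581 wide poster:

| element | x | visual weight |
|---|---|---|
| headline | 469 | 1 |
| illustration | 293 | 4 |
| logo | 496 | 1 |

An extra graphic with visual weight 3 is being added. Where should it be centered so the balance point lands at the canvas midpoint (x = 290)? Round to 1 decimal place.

After adding the extra graphic, total weight = 1 + 4 + 1 + 3 = 9.
x: target moment 9×290 = 2610; current 1·469 + 4·293 + 1·496 = 2137; the extra graphic supplies 473, so x = 473/3 ≈ 157.67.

x ≈ 157.7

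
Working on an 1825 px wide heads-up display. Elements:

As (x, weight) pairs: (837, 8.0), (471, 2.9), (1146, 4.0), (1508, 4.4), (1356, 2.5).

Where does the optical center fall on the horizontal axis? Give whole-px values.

Weights sum to 8.0 + 2.9 + 4.0 + 4.4 + 2.5 = 21.8.
x: (8.0·837 + 2.9·471 + 4.0·1146 + 4.4·1508 + 2.5·1356) / 21.8 = 22671.1 / 21.8 ≈ 1039.96

x ≈ 1040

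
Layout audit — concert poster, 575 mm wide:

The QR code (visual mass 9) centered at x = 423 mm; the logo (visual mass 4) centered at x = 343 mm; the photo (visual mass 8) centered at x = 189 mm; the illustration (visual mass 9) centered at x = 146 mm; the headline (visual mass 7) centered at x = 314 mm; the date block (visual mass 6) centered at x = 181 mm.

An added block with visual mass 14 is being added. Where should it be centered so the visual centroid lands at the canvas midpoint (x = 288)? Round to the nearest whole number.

With the added block, Σw becomes 9 + 4 + 8 + 9 + 7 + 6 + 14 = 57.
x: target moment 57×288 = 16416; current 9·423 + 4·343 + 8·189 + 9·146 + 7·314 + 6·181 = 11289; the added block supplies 5127, so x = 5127/14 ≈ 366.21.

x ≈ 366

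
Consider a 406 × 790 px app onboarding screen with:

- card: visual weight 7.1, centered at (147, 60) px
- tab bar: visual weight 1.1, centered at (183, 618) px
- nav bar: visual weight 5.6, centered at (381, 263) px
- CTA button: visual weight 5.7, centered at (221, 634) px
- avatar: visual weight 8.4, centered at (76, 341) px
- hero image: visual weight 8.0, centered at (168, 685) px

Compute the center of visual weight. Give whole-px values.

(184, 405)

Σw = 7.1 + 1.1 + 5.6 + 5.7 + 8.4 + 8.0 = 35.9.
x: (7.1·147 + 1.1·183 + 5.6·381 + 5.7·221 + 8.4·76 + 8.0·168) / 35.9 = 6620.7 / 35.9 ≈ 184.42
y: (7.1·60 + 1.1·618 + 5.6·263 + 5.7·634 + 8.4·341 + 8.0·685) / 35.9 = 14536.8 / 35.9 ≈ 404.92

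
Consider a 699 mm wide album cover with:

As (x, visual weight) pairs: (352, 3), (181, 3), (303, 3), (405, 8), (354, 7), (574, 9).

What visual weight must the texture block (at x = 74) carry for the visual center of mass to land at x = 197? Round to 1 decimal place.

w ≈ 56.0

Fixed elements: Σw = 3 + 3 + 3 + 8 + 7 + 9 = 33, Σw·x = 3·352 + 3·181 + 3·303 + 8·405 + 7·354 + 9·574 = 13392.
For the centroid to hit 197: (13392 + w·74) / (33 + w) = 197.
Rearranging, w·(74 − 197) = 197·33 − 13392 = -6891, so w ≈ -6891/-123 = 56.02.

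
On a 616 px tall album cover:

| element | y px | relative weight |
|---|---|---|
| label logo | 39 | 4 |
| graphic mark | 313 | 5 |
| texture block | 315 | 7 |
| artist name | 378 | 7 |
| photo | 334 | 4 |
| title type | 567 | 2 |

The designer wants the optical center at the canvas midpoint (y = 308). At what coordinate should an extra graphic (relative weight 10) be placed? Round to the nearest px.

y ≈ 297

New total weight: (4 + 5 + 7 + 7 + 4 + 2) + 10 = 39.
Along y: (9042 + 10·y) / 39 = 308 (existing moment 4·39 + 5·313 + 7·315 + 7·378 + 4·334 + 2·567 = 9042) ⇒ y = (12012 − 9042) / 10 ≈ 297.00.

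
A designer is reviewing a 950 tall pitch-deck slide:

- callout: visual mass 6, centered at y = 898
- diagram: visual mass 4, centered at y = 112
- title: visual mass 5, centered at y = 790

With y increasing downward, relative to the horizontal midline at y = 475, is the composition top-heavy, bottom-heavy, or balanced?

bottom-heavy

Total weight = 6 + 4 + 5 = 15.
y-moment: 6·898 + 4·112 + 5·790 = 9786; centroid 9786/15 ≈ 652.40.
652.4 vs midline 475 → bottom-heavy.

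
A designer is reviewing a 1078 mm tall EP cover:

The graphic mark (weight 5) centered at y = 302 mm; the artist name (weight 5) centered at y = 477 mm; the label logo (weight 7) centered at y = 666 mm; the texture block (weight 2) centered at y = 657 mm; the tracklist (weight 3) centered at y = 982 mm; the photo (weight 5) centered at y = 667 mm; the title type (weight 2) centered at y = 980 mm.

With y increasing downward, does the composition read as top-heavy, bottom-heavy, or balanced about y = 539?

bottom-heavy

Total weight = 5 + 5 + 7 + 2 + 3 + 5 + 2 = 29.
y-moment: 5·302 + 5·477 + 7·666 + 2·657 + 3·982 + 5·667 + 2·980 = 18112; centroid 18112/29 ≈ 624.55.
624.6 vs midline 539 → bottom-heavy.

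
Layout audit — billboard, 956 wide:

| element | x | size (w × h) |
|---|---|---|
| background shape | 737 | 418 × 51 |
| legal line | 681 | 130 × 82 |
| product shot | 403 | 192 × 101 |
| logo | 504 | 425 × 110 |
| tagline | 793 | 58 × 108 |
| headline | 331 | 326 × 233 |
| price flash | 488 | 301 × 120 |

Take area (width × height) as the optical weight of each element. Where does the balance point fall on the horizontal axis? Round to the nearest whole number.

Areas → weights: background shape 418·51 = 21318, legal line 130·82 = 10660, product shot 192·101 = 19392, logo 425·110 = 46750, tagline 58·108 = 6264, headline 326·233 = 75958, price flash 301·120 = 36120; Σw = 216462.
x: moment 102083812 / weight 216462 ≈ 471.60

x ≈ 472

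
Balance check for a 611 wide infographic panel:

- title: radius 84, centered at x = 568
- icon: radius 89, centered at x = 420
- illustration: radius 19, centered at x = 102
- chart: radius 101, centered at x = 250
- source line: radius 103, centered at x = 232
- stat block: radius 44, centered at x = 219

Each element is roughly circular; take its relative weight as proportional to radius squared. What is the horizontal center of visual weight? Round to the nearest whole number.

r² weights: title 84² = 7056, icon 89² = 7921, illustration 19² = 361, chart 101² = 10201, source line 103² = 10609, stat block 44² = 1936. Total = 38084.
Σw·x = 12806972; x̄ = 12806972/38084 ≈ 336.28.

x ≈ 336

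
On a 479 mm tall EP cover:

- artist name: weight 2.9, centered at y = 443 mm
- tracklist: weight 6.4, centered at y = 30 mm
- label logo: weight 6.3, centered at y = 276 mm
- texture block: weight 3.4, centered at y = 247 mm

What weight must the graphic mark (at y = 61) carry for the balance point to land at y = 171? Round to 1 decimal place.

w ≈ 7.3

Fixed elements: Σw = 2.9 + 6.4 + 6.3 + 3.4 = 19.0, Σw·y = 2.9·443 + 6.4·30 + 6.3·276 + 3.4·247 = 4055.3.
For the centroid to hit 171: (4055.3 + w·61) / (19.0 + w) = 171.
So w = (171·19.0 − 4055.3)/(61 − 171) = -806.3/-110 ≈ 7.33.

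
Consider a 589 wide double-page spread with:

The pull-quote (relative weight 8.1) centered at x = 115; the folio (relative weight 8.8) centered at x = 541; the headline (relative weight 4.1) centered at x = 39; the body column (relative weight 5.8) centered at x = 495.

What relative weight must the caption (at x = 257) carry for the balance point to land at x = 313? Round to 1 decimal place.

w ≈ 6.0

Known weights sum to 8.1 + 8.8 + 4.1 + 5.8 = 26.8; their moment is 8.1·115 + 8.8·541 + 4.1·39 + 5.8·495 = 8723.2.
For the centroid to hit 313: (8723.2 + w·257) / (26.8 + w) = 313.
Solving: w = (313·26.8 − 8723.2) / (257 − 313) = -334.8 / -56 ≈ 5.98.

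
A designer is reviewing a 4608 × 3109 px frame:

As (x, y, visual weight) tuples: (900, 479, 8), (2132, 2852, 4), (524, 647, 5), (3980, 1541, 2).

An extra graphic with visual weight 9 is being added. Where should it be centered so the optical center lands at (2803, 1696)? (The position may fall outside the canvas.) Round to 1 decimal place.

With the extra graphic, Σw becomes 8 + 4 + 5 + 2 + 9 = 28.
x: need Σw·x = 28·2803 = 78484. Existing = 8·900 + 4·2132 + 5·524 + 2·3980 = 26308. Remainder 52176 / 9 ≈ 5797.33.
y: need Σw·y = 28·1696 = 47488. Existing = 8·479 + 4·2852 + 5·647 + 2·1541 = 21557. Remainder 25931 / 9 ≈ 2881.22.

(5797.3, 2881.2)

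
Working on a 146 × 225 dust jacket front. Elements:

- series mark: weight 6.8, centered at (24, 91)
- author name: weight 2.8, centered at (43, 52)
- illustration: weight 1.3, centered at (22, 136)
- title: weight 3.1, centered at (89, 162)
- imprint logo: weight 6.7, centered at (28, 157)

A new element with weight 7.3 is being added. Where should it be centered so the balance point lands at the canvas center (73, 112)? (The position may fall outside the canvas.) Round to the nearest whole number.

New total weight: (6.8 + 2.8 + 1.3 + 3.1 + 6.7) + 7.3 = 28.0.
x: need Σw·x = 28.0·73 = 2044.0. Existing = 6.8·24 + 2.8·43 + 1.3·22 + 3.1·89 + 6.7·28 = 775.7. Remainder 1268.3 / 7.3 ≈ 173.74.
y: need Σw·y = 28.0·112 = 3136.0. Existing = 6.8·91 + 2.8·52 + 1.3·136 + 3.1·162 + 6.7·157 = 2495.3. Remainder 640.7 / 7.3 ≈ 87.77.

(174, 88)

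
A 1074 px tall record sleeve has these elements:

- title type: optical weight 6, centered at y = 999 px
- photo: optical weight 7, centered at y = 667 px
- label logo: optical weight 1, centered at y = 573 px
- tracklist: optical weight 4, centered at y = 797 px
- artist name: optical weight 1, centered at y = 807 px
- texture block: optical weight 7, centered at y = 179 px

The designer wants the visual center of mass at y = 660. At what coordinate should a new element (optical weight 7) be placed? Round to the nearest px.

y ≈ 757

With the new element, Σw becomes 6 + 7 + 1 + 4 + 1 + 7 + 7 = 33.
y: target moment 33×660 = 21780; current 6·999 + 7·667 + 1·573 + 4·797 + 1·807 + 7·179 = 16484; the new element supplies 5296, so y = 5296/7 ≈ 756.57.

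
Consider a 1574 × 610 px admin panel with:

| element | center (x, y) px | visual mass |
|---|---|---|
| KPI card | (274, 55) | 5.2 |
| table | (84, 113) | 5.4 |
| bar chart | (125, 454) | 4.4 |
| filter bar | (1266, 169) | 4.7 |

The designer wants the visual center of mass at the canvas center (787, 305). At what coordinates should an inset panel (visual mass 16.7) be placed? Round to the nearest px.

(1214, 444)

After adding the inset panel, total weight = 5.2 + 5.4 + 4.4 + 4.7 + 16.7 = 36.4.
Along x: (8378.6 + 16.7·x) / 36.4 = 787 (existing moment 5.2·274 + 5.4·84 + 4.4·125 + 4.7·1266 = 8378.6) ⇒ x = (28646.8 − 8378.6) / 16.7 ≈ 1213.66.
Along y: (3688.1 + 16.7·y) / 36.4 = 305 (existing moment 5.2·55 + 5.4·113 + 4.4·454 + 4.7·169 = 3688.1) ⇒ y = (11102.0 − 3688.1) / 16.7 ≈ 443.95.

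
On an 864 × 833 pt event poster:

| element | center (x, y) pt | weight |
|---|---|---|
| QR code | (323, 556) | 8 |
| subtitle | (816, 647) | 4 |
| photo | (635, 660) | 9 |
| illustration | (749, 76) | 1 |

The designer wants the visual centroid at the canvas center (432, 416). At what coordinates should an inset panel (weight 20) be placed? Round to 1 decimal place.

(291.6, 221.0)

With the inset panel, Σw becomes 8 + 4 + 9 + 1 + 20 = 42.
x: target moment 42×432 = 18144; current 8·323 + 4·816 + 9·635 + 1·749 = 12312; the inset panel supplies 5832, so x = 5832/20 ≈ 291.60.
y: target moment 42×416 = 17472; current 8·556 + 4·647 + 9·660 + 1·76 = 13052; the inset panel supplies 4420, so y = 4420/20 ≈ 221.00.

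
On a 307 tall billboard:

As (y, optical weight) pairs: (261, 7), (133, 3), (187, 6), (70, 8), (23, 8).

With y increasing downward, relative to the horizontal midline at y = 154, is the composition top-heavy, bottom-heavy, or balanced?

top-heavy

Total weight = 7 + 3 + 6 + 8 + 8 = 32.
Σw·y = 7·261 + 3·133 + 6·187 + 8·70 + 8·23 = 4092, so ȳ = 4092/32 ≈ 127.88.
127.9 lies above (smaller y than) the midline 154, so the layout is top-heavy.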